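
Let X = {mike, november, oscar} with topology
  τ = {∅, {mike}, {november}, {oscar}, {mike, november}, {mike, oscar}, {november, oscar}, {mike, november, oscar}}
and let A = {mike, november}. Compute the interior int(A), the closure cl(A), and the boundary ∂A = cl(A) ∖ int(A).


int(A) = {mike, november}, cl(A) = {mike, november}, ∂A = ∅.

Closed sets in (X, τ) are complements of opens:
  closed(X, τ) = {∅, {mike}, {november}, {oscar}, {mike, november}, {mike, oscar}, {november, oscar}, {mike, november, oscar}}.
int(A) = ⋃ {U ∈ τ : U ⊆ A}. Opens contained in A: ∅, {mike}, {november}, {mike, november}.
Taking the union of these: int(A) = {mike, november}.
cl(A) = ⋂ {C closed : A ⊆ C}. Closed sets containing A: {mike, november}, {mike, november, oscar}.
Intersecting these: cl(A) = {mike, november}.
∂A = cl(A) ∖ int(A) = {mike, november} ∖ {mike, november} = ∅.


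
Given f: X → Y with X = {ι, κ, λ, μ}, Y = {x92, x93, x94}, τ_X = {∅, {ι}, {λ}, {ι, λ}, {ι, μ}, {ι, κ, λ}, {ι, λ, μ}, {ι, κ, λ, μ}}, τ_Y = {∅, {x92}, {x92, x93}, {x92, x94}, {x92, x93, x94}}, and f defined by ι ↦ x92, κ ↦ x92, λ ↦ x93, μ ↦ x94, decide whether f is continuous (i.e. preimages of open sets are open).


f is NOT continuous.

Compute f^{-1}(U) for each U ∈ τ_Y:
  U = ∅: f^{-1}(U) = ∅ ∈ τ_X ✓.
  U = {x92}: f^{-1}(U) = {ι, κ} ∉ τ_X ✗.
  U = {x92, x93}: f^{-1}(U) = {ι, κ, λ} ∈ τ_X ✓.
  U = {x92, x94}: f^{-1}(U) = {ι, κ, μ} ∉ τ_X ✗.
  U = {x92, x93, x94}: f^{-1}(U) = {ι, κ, λ, μ} ∈ τ_X ✓.
Found U = {x92} with f^{-1}(U) = {ι, κ} not in τ_X. Therefore f is NOT continuous.


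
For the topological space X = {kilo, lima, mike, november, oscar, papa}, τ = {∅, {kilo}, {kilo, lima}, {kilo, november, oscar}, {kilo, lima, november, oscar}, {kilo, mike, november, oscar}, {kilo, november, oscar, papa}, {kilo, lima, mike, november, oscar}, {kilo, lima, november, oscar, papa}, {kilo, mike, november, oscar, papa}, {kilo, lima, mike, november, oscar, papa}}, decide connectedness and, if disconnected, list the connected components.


(X, τ) is connected.

Find clopen sets (U ∈ τ with X ∖ U ∈ τ):
  U = ∅, X ∖ U = {kilo, lima, mike, november, oscar, papa} — both open, so U is clopen.
  U = {kilo, lima, mike, november, oscar, papa}, X ∖ U = ∅ — both open, so U is clopen.
Only trivial clopens (∅ and X) exist, so (X, τ) is connected.
Compute connected components by grouping points that agree on all clopens:
  component: {kilo, lima, mike, november, oscar, papa}


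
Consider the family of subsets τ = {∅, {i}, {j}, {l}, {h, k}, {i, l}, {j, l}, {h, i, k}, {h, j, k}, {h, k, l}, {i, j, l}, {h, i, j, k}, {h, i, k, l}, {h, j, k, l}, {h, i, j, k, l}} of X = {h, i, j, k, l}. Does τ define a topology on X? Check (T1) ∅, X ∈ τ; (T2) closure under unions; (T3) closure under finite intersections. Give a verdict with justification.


τ is NOT a topology on X.

Axiom (T1): ∅ ∈ τ? Yes; X ∈ τ? Yes.
Axiom (T2/T3): check pairwise unions and intersections of members of τ.
Counterexample for (T2): {i} ∪ {j} = {i, j} ∉ τ. Therefore τ is NOT a topology.


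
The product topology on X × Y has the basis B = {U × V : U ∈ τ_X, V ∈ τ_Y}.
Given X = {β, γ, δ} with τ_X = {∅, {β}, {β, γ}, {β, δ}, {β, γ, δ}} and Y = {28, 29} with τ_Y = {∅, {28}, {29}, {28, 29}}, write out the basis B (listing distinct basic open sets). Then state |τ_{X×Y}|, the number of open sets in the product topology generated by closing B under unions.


Basis B = {∅ × ∅, {β} × {28}, {β} × {29}, {β} × {28, 29}, {β, γ} × {28}, {β, δ} × {28}, {β, γ} × {29}, {β, δ} × {29}, {β, γ, δ} × {28}, {β, γ, δ} × {29}, {β, γ} × {28, 29}, {β, δ} × {28, 29}, {β, γ, δ} × {28, 29}}; |τ_{X×Y}| = 25.

Enumerate products U × V with U ∈ τ_X, V ∈ τ_Y (deduplicated):
  ∅ × ∅ = {} (∅)
  {β} × {28} = {(β,28)}
  {β} × {29} = {(β,29)}
  {β} × {28, 29} = {(β,28), (β,29)}
  {β, γ} × {28} = {(β,28), (γ,28)}
  {β, δ} × {28} = {(β,28), (δ,28)}
  {β, γ} × {29} = {(β,29), (γ,29)}
  {β, δ} × {29} = {(β,29), (δ,29)}
  {β, γ, δ} × {28} = {(β,28), (γ,28), (δ,28)}
  {β, γ, δ} × {29} = {(β,29), (γ,29), (δ,29)}
  {β, γ} × {28, 29} = {(β,28), (β,29), (γ,28), (γ,29)}
  {β, δ} × {28, 29} = {(β,28), (β,29), (δ,28), (δ,29)}
  {β, γ, δ} × {28, 29} = {(β,28), (β,29), (γ,28), (γ,29), (δ,28), (δ,29)}
These 13 distinct sets form the basis B.
Close under arbitrary unions to get τ_{X×Y}; counting gives |τ_{X×Y}| = 25.


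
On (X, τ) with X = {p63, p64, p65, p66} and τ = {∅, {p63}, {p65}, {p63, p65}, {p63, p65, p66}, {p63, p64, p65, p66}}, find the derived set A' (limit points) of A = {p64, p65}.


A' = {p64, p66}

For each x ∈ X, list the open sets U ∈ τ with x ∈ U, then check whether U ∩ (A ∖ {x}) ≠ ∅ for every such U.
  x = p63: open {p63} ∋ x has {p63} ∩ (A ∖ {p63}) = ∅, so x is NOT a limit point.
  x = p64: opens ∋ x are {p63, p64, p65, p66}; each meets A ∖ {p64}, so x IS a limit point.
  x = p65: open {p65} ∋ x has {p65} ∩ (A ∖ {p65}) = ∅, so x is NOT a limit point.
  x = p66: opens ∋ x are {p63, p65, p66}, {p63, p64, p65, p66}; each meets A ∖ {p66}, so x IS a limit point.
Collecting: A' = {p64, p66}.


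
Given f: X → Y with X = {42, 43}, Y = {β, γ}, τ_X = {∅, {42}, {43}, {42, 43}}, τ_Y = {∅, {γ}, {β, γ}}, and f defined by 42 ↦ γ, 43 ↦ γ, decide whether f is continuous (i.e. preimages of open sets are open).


f IS continuous.

Compute f^{-1}(U) for each U ∈ τ_Y:
  U = ∅: f^{-1}(U) = ∅ ∈ τ_X ✓.
  U = {γ}: f^{-1}(U) = {42, 43} ∈ τ_X ✓.
  U = {β, γ}: f^{-1}(U) = {42, 43} ∈ τ_X ✓.
Every preimage lies in τ_X, so f IS continuous.


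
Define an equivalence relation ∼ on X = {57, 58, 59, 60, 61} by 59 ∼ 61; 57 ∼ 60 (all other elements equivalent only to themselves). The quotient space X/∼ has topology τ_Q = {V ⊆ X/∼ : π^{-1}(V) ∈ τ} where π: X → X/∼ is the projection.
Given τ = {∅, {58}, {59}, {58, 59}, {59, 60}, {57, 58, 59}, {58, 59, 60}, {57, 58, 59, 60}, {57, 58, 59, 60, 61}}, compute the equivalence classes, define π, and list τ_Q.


X/∼ = {[57=60], [58], [59=61]}; |τ_Q| = 3.

Equivalence classes: [57=60], [58], [59=61].
Quotient map π: X → X/∼ sends 57 ↦ [57=60], 58 ↦ [58], 59 ↦ [59=61], 60 ↦ [57=60], 61 ↦ [59=61].
For each subset V ⊆ X/∼, compute π^{-1}(V) ⊆ X and check whether π^{-1}(V) ∈ τ. V is open in τ_Q iff π^{-1}(V) ∈ τ.
  V = {}: π^{-1}(V) = ∅ ∈ τ ✓.
  V = {[57=60]}: π^{-1}(V) = {57, 60} ∉ τ ✗.
  V = {[58]}: π^{-1}(V) = {58} ∈ τ ✓.
  V = {[57=60], [58]}: π^{-1}(V) = {57, 58, 60} ∉ τ ✗.
  V = {[59=61]}: π^{-1}(V) = {59, 61} ∉ τ ✗.
  V = {[57=60], [59=61]}: π^{-1}(V) = {57, 59, 60, 61} ∉ τ ✗.
  V = {[58], [59=61]}: π^{-1}(V) = {58, 59, 61} ∉ τ ✗.
  V = {[57=60], [58], [59=61]}: π^{-1}(V) = {57, 58, 59, 60, 61} ∈ τ ✓.
Open sets in the quotient: τ_Q = {{}, {[58]}, {[57=60], [58], [59=61]}} (3 elements).


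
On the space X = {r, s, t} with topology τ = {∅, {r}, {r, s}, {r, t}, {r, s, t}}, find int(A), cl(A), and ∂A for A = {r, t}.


int(A) = {r, t}, cl(A) = {r, s, t}, ∂A = {s}.

Closed sets in (X, τ) are complements of opens:
  closed(X, τ) = {∅, {s}, {t}, {s, t}, {r, s, t}}.
int(A) = ⋃ {U ∈ τ : U ⊆ A}. Opens contained in A: ∅, {r}, {r, t}.
Taking the union of these: int(A) = {r, t}.
cl(A) = ⋂ {C closed : A ⊆ C}. Closed sets containing A: {r, s, t}.
Intersecting these: cl(A) = {r, s, t}.
∂A = cl(A) ∖ int(A) = {r, s, t} ∖ {r, t} = {s}.


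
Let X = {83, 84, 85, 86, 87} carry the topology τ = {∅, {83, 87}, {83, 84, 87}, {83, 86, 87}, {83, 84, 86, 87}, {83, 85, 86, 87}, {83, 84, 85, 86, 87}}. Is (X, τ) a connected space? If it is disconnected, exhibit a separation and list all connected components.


(X, τ) is connected.

Find clopen sets (U ∈ τ with X ∖ U ∈ τ):
  U = ∅, X ∖ U = {83, 84, 85, 86, 87} — both open, so U is clopen.
  U = {83, 84, 85, 86, 87}, X ∖ U = ∅ — both open, so U is clopen.
Only trivial clopens (∅ and X) exist, so (X, τ) is connected.
Compute connected components by grouping points that agree on all clopens:
  component: {83, 84, 85, 86, 87}


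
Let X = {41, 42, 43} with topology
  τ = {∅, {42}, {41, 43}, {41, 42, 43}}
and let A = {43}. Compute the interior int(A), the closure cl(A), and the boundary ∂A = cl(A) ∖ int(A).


int(A) = ∅, cl(A) = {41, 43}, ∂A = {41, 43}.

Closed sets in (X, τ) are complements of opens:
  closed(X, τ) = {∅, {42}, {41, 43}, {41, 42, 43}}.
int(A) = ⋃ {U ∈ τ : U ⊆ A}. Opens contained in A: ∅.
Taking the union of these: int(A) = ∅.
cl(A) = ⋂ {C closed : A ⊆ C}. Closed sets containing A: {41, 43}, {41, 42, 43}.
Intersecting these: cl(A) = {41, 43}.
∂A = cl(A) ∖ int(A) = {41, 43} ∖ ∅ = {41, 43}.


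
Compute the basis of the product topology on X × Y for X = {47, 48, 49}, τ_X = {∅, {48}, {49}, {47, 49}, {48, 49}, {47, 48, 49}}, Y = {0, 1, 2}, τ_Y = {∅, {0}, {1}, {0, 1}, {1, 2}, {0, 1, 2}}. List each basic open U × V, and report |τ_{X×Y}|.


Basis B = {∅ × ∅, {48} × {0}, {48} × {1}, {49} × {0}, {49} × {1}, {47, 49} × {0}, {47, 49} × {1}, {48} × {0, 1}, {48, 49} × {0}, {48} × {1, 2}, {48, 49} × {1}, {49} × {0, 1}, {49} × {1, 2}, {47, 48, 49} × {0}, {47, 48, 49} × {1}, {48} × {0, 1, 2}, {49} × {0, 1, 2}, {47, 49} × {0, 1}, {47, 49} × {1, 2}, {48, 49} × {0, 1}, {48, 49} × {1, 2}, {47, 49} × {0, 1, 2}, {47, 48, 49} × {0, 1}, {47, 48, 49} × {1, 2}, {48, 49} × {0, 1, 2}, {47, 48, 49} × {0, 1, 2}}; |τ_{X×Y}| = 108.

Enumerate products U × V with U ∈ τ_X, V ∈ τ_Y (deduplicated):
  ∅ × ∅ = {} (∅)
  {48} × {0} = {(48,0)}
  {48} × {1} = {(48,1)}
  {49} × {0} = {(49,0)}
  {49} × {1} = {(49,1)}
  {47, 49} × {0} = {(47,0), (49,0)}
  {47, 49} × {1} = {(47,1), (49,1)}
  {48} × {0, 1} = {(48,0), (48,1)}
  {48, 49} × {0} = {(48,0), (49,0)}
  {48} × {1, 2} = {(48,1), (48,2)}
  {48, 49} × {1} = {(48,1), (49,1)}
  {49} × {0, 1} = {(49,0), (49,1)}
  {49} × {1, 2} = {(49,1), (49,2)}
  {47, 48, 49} × {0} = {(47,0), (48,0), (49,0)}
  {47, 48, 49} × {1} = {(47,1), (48,1), (49,1)}
  {48} × {0, 1, 2} = {(48,0), (48,1), (48,2)}
  {49} × {0, 1, 2} = {(49,0), (49,1), (49,2)}
  {47, 49} × {0, 1} = {(47,0), (47,1), (49,0), (49,1)}
  {47, 49} × {1, 2} = {(47,1), (47,2), (49,1), (49,2)}
  {48, 49} × {0, 1} = {(48,0), (48,1), (49,0), (49,1)}
  {48, 49} × {1, 2} = {(48,1), (48,2), (49,1), (49,2)}
  {47, 49} × {0, 1, 2} = {(47,0), (47,1), (47,2), (49,0), (49,1), (49,2)}
  {47, 48, 49} × {0, 1} = {(47,0), (47,1), (48,0), (48,1), (49,0), (49,1)}
  {47, 48, 49} × {1, 2} = {(47,1), (47,2), (48,1), (48,2), (49,1), (49,2)}
  {48, 49} × {0, 1, 2} = {(48,0), (48,1), (48,2), (49,0), (49,1), (49,2)}
  {47, 48, 49} × {0, 1, 2} = {(47,0), (47,1), (47,2), (48,0), (48,1), (48,2), (49,0), (49,1), (49,2)}
These 26 distinct sets form the basis B.
Close under arbitrary unions to get τ_{X×Y}; counting gives |τ_{X×Y}| = 108.


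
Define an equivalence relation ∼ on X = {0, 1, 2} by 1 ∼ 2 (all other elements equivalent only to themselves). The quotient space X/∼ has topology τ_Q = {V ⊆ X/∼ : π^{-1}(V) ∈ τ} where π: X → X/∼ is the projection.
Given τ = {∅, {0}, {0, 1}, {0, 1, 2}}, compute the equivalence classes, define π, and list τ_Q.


X/∼ = {[0], [1=2]}; |τ_Q| = 3.

Equivalence classes: [0], [1=2].
Quotient map π: X → X/∼ sends 0 ↦ [0], 1 ↦ [1=2], 2 ↦ [1=2].
For each subset V ⊆ X/∼, compute π^{-1}(V) ⊆ X and check whether π^{-1}(V) ∈ τ. V is open in τ_Q iff π^{-1}(V) ∈ τ.
  V = {}: π^{-1}(V) = ∅ ∈ τ ✓.
  V = {[0]}: π^{-1}(V) = {0} ∈ τ ✓.
  V = {[1=2]}: π^{-1}(V) = {1, 2} ∉ τ ✗.
  V = {[0], [1=2]}: π^{-1}(V) = {0, 1, 2} ∈ τ ✓.
Open sets in the quotient: τ_Q = {{}, {[0]}, {[0], [1=2]}} (3 elements).


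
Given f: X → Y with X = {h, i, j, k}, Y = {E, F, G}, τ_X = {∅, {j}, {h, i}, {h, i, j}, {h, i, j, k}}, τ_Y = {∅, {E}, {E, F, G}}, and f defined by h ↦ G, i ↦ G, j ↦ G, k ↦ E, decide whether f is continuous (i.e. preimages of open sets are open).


f is NOT continuous.

Compute f^{-1}(U) for each U ∈ τ_Y:
  U = ∅: f^{-1}(U) = ∅ ∈ τ_X ✓.
  U = {E}: f^{-1}(U) = {k} ∉ τ_X ✗.
  U = {E, F, G}: f^{-1}(U) = {h, i, j, k} ∈ τ_X ✓.
Found U = {E} with f^{-1}(U) = {k} not in τ_X. Therefore f is NOT continuous.


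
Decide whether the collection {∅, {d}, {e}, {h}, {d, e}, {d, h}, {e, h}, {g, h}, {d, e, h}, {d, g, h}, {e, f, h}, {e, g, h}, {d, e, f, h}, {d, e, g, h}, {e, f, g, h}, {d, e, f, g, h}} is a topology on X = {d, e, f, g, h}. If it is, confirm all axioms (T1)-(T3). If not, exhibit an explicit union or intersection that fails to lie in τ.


τ IS a topology on X.

Axiom (T1): ∅ ∈ τ? Yes; X ∈ τ? Yes.
Axiom (T2/T3): check pairwise unions and intersections of members of τ.
All pairwise intersections and unions checked — each lies in τ. Therefore τ satisfies (T1), (T2), (T3): it IS a topology on X.


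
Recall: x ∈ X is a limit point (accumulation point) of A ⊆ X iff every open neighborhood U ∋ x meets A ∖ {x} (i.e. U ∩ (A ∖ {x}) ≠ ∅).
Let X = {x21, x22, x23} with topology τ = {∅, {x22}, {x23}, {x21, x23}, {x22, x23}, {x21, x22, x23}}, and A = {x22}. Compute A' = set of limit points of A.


A' = ∅

For each x ∈ X, list the open sets U ∈ τ with x ∈ U, then check whether U ∩ (A ∖ {x}) ≠ ∅ for every such U.
  x = x21: open {x21, x23} ∋ x has {x21, x23} ∩ (A ∖ {x21}) = ∅, so x is NOT a limit point.
  x = x22: open {x22} ∋ x has {x22} ∩ (A ∖ {x22}) = ∅, so x is NOT a limit point.
  x = x23: open {x23} ∋ x has {x23} ∩ (A ∖ {x23}) = ∅, so x is NOT a limit point.
Collecting: A' = ∅.


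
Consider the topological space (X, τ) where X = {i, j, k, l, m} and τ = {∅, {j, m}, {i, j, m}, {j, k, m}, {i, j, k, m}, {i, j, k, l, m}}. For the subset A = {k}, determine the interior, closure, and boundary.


int(A) = ∅, cl(A) = {k, l}, ∂A = {k, l}.

Closed sets in (X, τ) are complements of opens:
  closed(X, τ) = {∅, {l}, {i, l}, {k, l}, {i, k, l}, {i, j, k, l, m}}.
int(A) = ⋃ {U ∈ τ : U ⊆ A}. Opens contained in A: ∅.
Taking the union of these: int(A) = ∅.
cl(A) = ⋂ {C closed : A ⊆ C}. Closed sets containing A: {k, l}, {i, k, l}, {i, j, k, l, m}.
Intersecting these: cl(A) = {k, l}.
∂A = cl(A) ∖ int(A) = {k, l} ∖ ∅ = {k, l}.


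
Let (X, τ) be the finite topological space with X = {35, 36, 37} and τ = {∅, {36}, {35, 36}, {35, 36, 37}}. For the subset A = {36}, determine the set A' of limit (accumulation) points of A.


A' = {35, 37}

For each x ∈ X, list the open sets U ∈ τ with x ∈ U, then check whether U ∩ (A ∖ {x}) ≠ ∅ for every such U.
  x = 35: opens ∋ x are {35, 36}, {35, 36, 37}; each meets A ∖ {35}, so x IS a limit point.
  x = 36: open {36} ∋ x has {36} ∩ (A ∖ {36}) = ∅, so x is NOT a limit point.
  x = 37: opens ∋ x are {35, 36, 37}; each meets A ∖ {37}, so x IS a limit point.
Collecting: A' = {35, 37}.


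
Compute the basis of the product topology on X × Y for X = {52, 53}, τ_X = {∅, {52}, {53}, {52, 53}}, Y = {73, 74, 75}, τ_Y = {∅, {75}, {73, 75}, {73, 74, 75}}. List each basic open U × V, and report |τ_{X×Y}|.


Basis B = {∅ × ∅, {52} × {75}, {53} × {75}, {52} × {73, 75}, {52, 53} × {75}, {53} × {73, 75}, {52} × {73, 74, 75}, {53} × {73, 74, 75}, {52, 53} × {73, 75}, {52, 53} × {73, 74, 75}}; |τ_{X×Y}| = 16.

Enumerate products U × V with U ∈ τ_X, V ∈ τ_Y (deduplicated):
  ∅ × ∅ = {} (∅)
  {52} × {75} = {(52,75)}
  {53} × {75} = {(53,75)}
  {52} × {73, 75} = {(52,73), (52,75)}
  {52, 53} × {75} = {(52,75), (53,75)}
  {53} × {73, 75} = {(53,73), (53,75)}
  {52} × {73, 74, 75} = {(52,73), (52,74), (52,75)}
  {53} × {73, 74, 75} = {(53,73), (53,74), (53,75)}
  {52, 53} × {73, 75} = {(52,73), (52,75), (53,73), (53,75)}
  {52, 53} × {73, 74, 75} = {(52,73), (52,74), (52,75), (53,73), (53,74), (53,75)}
These 10 distinct sets form the basis B.
Close under arbitrary unions to get τ_{X×Y}; counting gives |τ_{X×Y}| = 16.


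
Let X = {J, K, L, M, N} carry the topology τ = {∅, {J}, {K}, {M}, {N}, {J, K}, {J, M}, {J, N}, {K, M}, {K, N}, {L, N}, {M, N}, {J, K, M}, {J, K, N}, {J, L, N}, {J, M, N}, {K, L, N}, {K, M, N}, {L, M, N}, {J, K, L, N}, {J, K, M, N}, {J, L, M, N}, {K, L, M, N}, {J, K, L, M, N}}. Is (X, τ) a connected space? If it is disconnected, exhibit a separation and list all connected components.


(X, τ) is disconnected; components = [{J}, {K}, {M}, {L, N}].

Find clopen sets (U ∈ τ with X ∖ U ∈ τ):
  U = ∅, X ∖ U = {J, K, L, M, N} — both open, so U is clopen.
  U = {J}, X ∖ U = {K, L, M, N} — both open, so U is clopen.
  U = {K}, X ∖ U = {J, L, M, N} — both open, so U is clopen.
  U = {M}, X ∖ U = {J, K, L, N} — both open, so U is clopen.
  U = {J, K}, X ∖ U = {L, M, N} — both open, so U is clopen.
  U = {J, M}, X ∖ U = {K, L, N} — both open, so U is clopen.
  U = {K, M}, X ∖ U = {J, L, N} — both open, so U is clopen.
  U = {L, N}, X ∖ U = {J, K, M} — both open, so U is clopen.
  U = {J, K, M}, X ∖ U = {L, N} — both open, so U is clopen.
  U = {J, L, N}, X ∖ U = {K, M} — both open, so U is clopen.
  U = {K, L, N}, X ∖ U = {J, M} — both open, so U is clopen.
  U = {L, M, N}, X ∖ U = {J, K} — both open, so U is clopen.
  U = {J, K, L, N}, X ∖ U = {M} — both open, so U is clopen.
  U = {J, L, M, N}, X ∖ U = {K} — both open, so U is clopen.
  U = {K, L, M, N}, X ∖ U = {J} — both open, so U is clopen.
  U = {J, K, L, M, N}, X ∖ U = ∅ — both open, so U is clopen.
Nontrivial clopen(s) exist: e.g. {J, K}. So (X, τ) is disconnected.
Compute connected components by grouping points that agree on all clopens:
  component: {J}
  component: {K}
  component: {M}
  component: {L, N}


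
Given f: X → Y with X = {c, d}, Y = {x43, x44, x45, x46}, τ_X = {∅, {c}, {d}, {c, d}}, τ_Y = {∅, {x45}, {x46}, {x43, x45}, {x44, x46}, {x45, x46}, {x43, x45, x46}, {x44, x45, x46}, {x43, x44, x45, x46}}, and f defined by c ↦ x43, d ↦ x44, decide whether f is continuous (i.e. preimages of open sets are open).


f IS continuous.

Compute f^{-1}(U) for each U ∈ τ_Y:
  U = ∅: f^{-1}(U) = ∅ ∈ τ_X ✓.
  U = {x45}: f^{-1}(U) = ∅ ∈ τ_X ✓.
  U = {x46}: f^{-1}(U) = ∅ ∈ τ_X ✓.
  U = {x43, x45}: f^{-1}(U) = {c} ∈ τ_X ✓.
  U = {x44, x46}: f^{-1}(U) = {d} ∈ τ_X ✓.
  U = {x45, x46}: f^{-1}(U) = ∅ ∈ τ_X ✓.
  U = {x43, x45, x46}: f^{-1}(U) = {c} ∈ τ_X ✓.
  U = {x44, x45, x46}: f^{-1}(U) = {d} ∈ τ_X ✓.
  U = {x43, x44, x45, x46}: f^{-1}(U) = {c, d} ∈ τ_X ✓.
Every preimage lies in τ_X, so f IS continuous.


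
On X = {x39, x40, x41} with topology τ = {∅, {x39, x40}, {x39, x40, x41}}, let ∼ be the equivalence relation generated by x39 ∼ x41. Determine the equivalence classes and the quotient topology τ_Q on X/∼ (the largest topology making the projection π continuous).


X/∼ = {[x39=x41], [x40]}; |τ_Q| = 2.

Equivalence classes: [x39=x41], [x40].
Quotient map π: X → X/∼ sends x39 ↦ [x39=x41], x40 ↦ [x40], x41 ↦ [x39=x41].
For each subset V ⊆ X/∼, compute π^{-1}(V) ⊆ X and check whether π^{-1}(V) ∈ τ. V is open in τ_Q iff π^{-1}(V) ∈ τ.
  V = {}: π^{-1}(V) = ∅ ∈ τ ✓.
  V = {[x39=x41]}: π^{-1}(V) = {x39, x41} ∉ τ ✗.
  V = {[x40]}: π^{-1}(V) = {x40} ∉ τ ✗.
  V = {[x39=x41], [x40]}: π^{-1}(V) = {x39, x40, x41} ∈ τ ✓.
Open sets in the quotient: τ_Q = {{}, {[x39=x41], [x40]}} (2 elements).


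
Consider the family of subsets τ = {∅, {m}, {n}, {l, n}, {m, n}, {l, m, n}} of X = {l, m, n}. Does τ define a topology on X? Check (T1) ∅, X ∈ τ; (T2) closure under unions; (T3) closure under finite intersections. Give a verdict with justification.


τ IS a topology on X.

Axiom (T1): ∅ ∈ τ? Yes; X ∈ τ? Yes.
Axiom (T2/T3): check pairwise unions and intersections of members of τ.
All pairwise intersections and unions checked — each lies in τ. Therefore τ satisfies (T1), (T2), (T3): it IS a topology on X.


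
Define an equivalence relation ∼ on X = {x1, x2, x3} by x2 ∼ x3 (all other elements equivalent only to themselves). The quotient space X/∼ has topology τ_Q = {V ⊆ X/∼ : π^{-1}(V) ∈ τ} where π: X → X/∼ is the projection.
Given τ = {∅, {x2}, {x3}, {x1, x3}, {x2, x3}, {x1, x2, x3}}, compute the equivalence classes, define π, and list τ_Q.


X/∼ = {[x1], [x2=x3]}; |τ_Q| = 3.

Equivalence classes: [x1], [x2=x3].
Quotient map π: X → X/∼ sends x1 ↦ [x1], x2 ↦ [x2=x3], x3 ↦ [x2=x3].
For each subset V ⊆ X/∼, compute π^{-1}(V) ⊆ X and check whether π^{-1}(V) ∈ τ. V is open in τ_Q iff π^{-1}(V) ∈ τ.
  V = {}: π^{-1}(V) = ∅ ∈ τ ✓.
  V = {[x1]}: π^{-1}(V) = {x1} ∉ τ ✗.
  V = {[x2=x3]}: π^{-1}(V) = {x2, x3} ∈ τ ✓.
  V = {[x1], [x2=x3]}: π^{-1}(V) = {x1, x2, x3} ∈ τ ✓.
Open sets in the quotient: τ_Q = {{}, {[x2=x3]}, {[x1], [x2=x3]}} (3 elements).


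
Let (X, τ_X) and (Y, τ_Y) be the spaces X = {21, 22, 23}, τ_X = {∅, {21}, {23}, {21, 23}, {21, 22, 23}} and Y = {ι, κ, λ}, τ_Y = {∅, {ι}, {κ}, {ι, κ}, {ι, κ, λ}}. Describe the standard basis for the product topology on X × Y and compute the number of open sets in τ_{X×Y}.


Basis B = {∅ × ∅, {21} × {ι}, {21} × {κ}, {23} × {ι}, {23} × {κ}, {21} × {ι, κ}, {21, 23} × {ι}, {21, 23} × {κ}, {23} × {ι, κ}, {21} × {ι, κ, λ}, {21, 22, 23} × {ι}, {21, 22, 23} × {κ}, {23} × {ι, κ, λ}, {21, 23} × {ι, κ}, {21, 23} × {ι, κ, λ}, {21, 22, 23} × {ι, κ}, {21, 22, 23} × {ι, κ, λ}}; |τ_{X×Y}| = 48.

Enumerate products U × V with U ∈ τ_X, V ∈ τ_Y (deduplicated):
  ∅ × ∅ = {} (∅)
  {21} × {ι} = {(21,ι)}
  {21} × {κ} = {(21,κ)}
  {23} × {ι} = {(23,ι)}
  {23} × {κ} = {(23,κ)}
  {21} × {ι, κ} = {(21,ι), (21,κ)}
  {21, 23} × {ι} = {(21,ι), (23,ι)}
  {21, 23} × {κ} = {(21,κ), (23,κ)}
  {23} × {ι, κ} = {(23,ι), (23,κ)}
  {21} × {ι, κ, λ} = {(21,ι), (21,κ), (21,λ)}
  {21, 22, 23} × {ι} = {(21,ι), (22,ι), (23,ι)}
  {21, 22, 23} × {κ} = {(21,κ), (22,κ), (23,κ)}
  {23} × {ι, κ, λ} = {(23,ι), (23,κ), (23,λ)}
  {21, 23} × {ι, κ} = {(21,ι), (21,κ), (23,ι), (23,κ)}
  {21, 23} × {ι, κ, λ} = {(21,ι), (21,κ), (21,λ), (23,ι), (23,κ), (23,λ)}
  {21, 22, 23} × {ι, κ} = {(21,ι), (21,κ), (22,ι), (22,κ), (23,ι), (23,κ)}
  {21, 22, 23} × {ι, κ, λ} = {(21,ι), (21,κ), (21,λ), (22,ι), (22,κ), (22,λ), (23,ι), (23,κ), (23,λ)}
These 17 distinct sets form the basis B.
Close under arbitrary unions to get τ_{X×Y}; counting gives |τ_{X×Y}| = 48.


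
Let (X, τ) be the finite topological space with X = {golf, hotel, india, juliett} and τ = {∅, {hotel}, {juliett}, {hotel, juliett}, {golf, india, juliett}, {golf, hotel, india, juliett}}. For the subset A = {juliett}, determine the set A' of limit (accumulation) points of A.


A' = {golf, india}

For each x ∈ X, list the open sets U ∈ τ with x ∈ U, then check whether U ∩ (A ∖ {x}) ≠ ∅ for every such U.
  x = golf: opens ∋ x are {golf, india, juliett}, {golf, hotel, india, juliett}; each meets A ∖ {golf}, so x IS a limit point.
  x = hotel: open {hotel} ∋ x has {hotel} ∩ (A ∖ {hotel}) = ∅, so x is NOT a limit point.
  x = india: opens ∋ x are {golf, india, juliett}, {golf, hotel, india, juliett}; each meets A ∖ {india}, so x IS a limit point.
  x = juliett: open {juliett} ∋ x has {juliett} ∩ (A ∖ {juliett}) = ∅, so x is NOT a limit point.
Collecting: A' = {golf, india}.


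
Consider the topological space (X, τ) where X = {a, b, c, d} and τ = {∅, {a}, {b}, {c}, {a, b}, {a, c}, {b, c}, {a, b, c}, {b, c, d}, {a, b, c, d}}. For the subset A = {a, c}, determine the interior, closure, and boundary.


int(A) = {a, c}, cl(A) = {a, c, d}, ∂A = {d}.

Closed sets in (X, τ) are complements of opens:
  closed(X, τ) = {∅, {a}, {d}, {a, d}, {b, d}, {c, d}, {a, b, d}, {a, c, d}, {b, c, d}, {a, b, c, d}}.
int(A) = ⋃ {U ∈ τ : U ⊆ A}. Opens contained in A: ∅, {a}, {c}, {a, c}.
Taking the union of these: int(A) = {a, c}.
cl(A) = ⋂ {C closed : A ⊆ C}. Closed sets containing A: {a, c, d}, {a, b, c, d}.
Intersecting these: cl(A) = {a, c, d}.
∂A = cl(A) ∖ int(A) = {a, c, d} ∖ {a, c} = {d}.


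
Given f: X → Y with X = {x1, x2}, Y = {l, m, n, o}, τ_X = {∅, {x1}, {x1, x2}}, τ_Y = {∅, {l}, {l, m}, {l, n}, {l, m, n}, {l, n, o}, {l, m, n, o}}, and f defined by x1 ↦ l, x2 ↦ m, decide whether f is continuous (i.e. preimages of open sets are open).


f IS continuous.

Compute f^{-1}(U) for each U ∈ τ_Y:
  U = ∅: f^{-1}(U) = ∅ ∈ τ_X ✓.
  U = {l}: f^{-1}(U) = {x1} ∈ τ_X ✓.
  U = {l, m}: f^{-1}(U) = {x1, x2} ∈ τ_X ✓.
  U = {l, n}: f^{-1}(U) = {x1} ∈ τ_X ✓.
  U = {l, m, n}: f^{-1}(U) = {x1, x2} ∈ τ_X ✓.
  U = {l, n, o}: f^{-1}(U) = {x1} ∈ τ_X ✓.
  U = {l, m, n, o}: f^{-1}(U) = {x1, x2} ∈ τ_X ✓.
Every preimage lies in τ_X, so f IS continuous.


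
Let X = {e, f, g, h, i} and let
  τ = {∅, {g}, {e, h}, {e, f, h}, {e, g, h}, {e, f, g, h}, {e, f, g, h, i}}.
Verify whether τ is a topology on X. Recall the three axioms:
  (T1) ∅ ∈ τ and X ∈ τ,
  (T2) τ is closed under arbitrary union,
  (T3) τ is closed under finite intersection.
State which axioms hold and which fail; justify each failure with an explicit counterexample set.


τ IS a topology on X.

Axiom (T1): ∅ ∈ τ? Yes; X ∈ τ? Yes.
Axiom (T2/T3): check pairwise unions and intersections of members of τ.
All pairwise intersections and unions checked — each lies in τ. Therefore τ satisfies (T1), (T2), (T3): it IS a topology on X.


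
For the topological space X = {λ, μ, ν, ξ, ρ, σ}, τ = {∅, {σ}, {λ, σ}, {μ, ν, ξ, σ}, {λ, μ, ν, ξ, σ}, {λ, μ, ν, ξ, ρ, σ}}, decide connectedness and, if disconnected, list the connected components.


(X, τ) is connected.

Find clopen sets (U ∈ τ with X ∖ U ∈ τ):
  U = ∅, X ∖ U = {λ, μ, ν, ξ, ρ, σ} — both open, so U is clopen.
  U = {λ, μ, ν, ξ, ρ, σ}, X ∖ U = ∅ — both open, so U is clopen.
Only trivial clopens (∅ and X) exist, so (X, τ) is connected.
Compute connected components by grouping points that agree on all clopens:
  component: {λ, μ, ν, ξ, ρ, σ}


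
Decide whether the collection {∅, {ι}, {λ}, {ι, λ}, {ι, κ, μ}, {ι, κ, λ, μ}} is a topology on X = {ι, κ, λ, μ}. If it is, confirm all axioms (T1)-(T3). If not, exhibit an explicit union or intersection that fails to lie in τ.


τ IS a topology on X.

Axiom (T1): ∅ ∈ τ? Yes; X ∈ τ? Yes.
Axiom (T2/T3): check pairwise unions and intersections of members of τ.
All pairwise intersections and unions checked — each lies in τ. Therefore τ satisfies (T1), (T2), (T3): it IS a topology on X.


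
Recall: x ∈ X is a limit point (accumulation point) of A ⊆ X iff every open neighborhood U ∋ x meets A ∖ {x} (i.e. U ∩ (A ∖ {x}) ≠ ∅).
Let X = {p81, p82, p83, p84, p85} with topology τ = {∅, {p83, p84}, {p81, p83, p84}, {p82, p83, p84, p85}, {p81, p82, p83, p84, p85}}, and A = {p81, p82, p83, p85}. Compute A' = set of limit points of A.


A' = {p81, p82, p84, p85}

For each x ∈ X, list the open sets U ∈ τ with x ∈ U, then check whether U ∩ (A ∖ {x}) ≠ ∅ for every such U.
  x = p81: opens ∋ x are {p81, p83, p84}, {p81, p82, p83, p84, p85}; each meets A ∖ {p81}, so x IS a limit point.
  x = p82: opens ∋ x are {p82, p83, p84, p85}, {p81, p82, p83, p84, p85}; each meets A ∖ {p82}, so x IS a limit point.
  x = p83: open {p83, p84} ∋ x has {p83, p84} ∩ (A ∖ {p83}) = ∅, so x is NOT a limit point.
  x = p84: opens ∋ x are {p83, p84}, {p81, p83, p84}, {p82, p83, p84, p85}, {p81, p82, p83, p84, p85}; each meets A ∖ {p84}, so x IS a limit point.
  x = p85: opens ∋ x are {p82, p83, p84, p85}, {p81, p82, p83, p84, p85}; each meets A ∖ {p85}, so x IS a limit point.
Collecting: A' = {p81, p82, p84, p85}.


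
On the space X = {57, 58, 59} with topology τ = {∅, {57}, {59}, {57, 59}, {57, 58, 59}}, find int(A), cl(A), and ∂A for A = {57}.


int(A) = {57}, cl(A) = {57, 58}, ∂A = {58}.

Closed sets in (X, τ) are complements of opens:
  closed(X, τ) = {∅, {58}, {57, 58}, {58, 59}, {57, 58, 59}}.
int(A) = ⋃ {U ∈ τ : U ⊆ A}. Opens contained in A: ∅, {57}.
Taking the union of these: int(A) = {57}.
cl(A) = ⋂ {C closed : A ⊆ C}. Closed sets containing A: {57, 58}, {57, 58, 59}.
Intersecting these: cl(A) = {57, 58}.
∂A = cl(A) ∖ int(A) = {57, 58} ∖ {57} = {58}.


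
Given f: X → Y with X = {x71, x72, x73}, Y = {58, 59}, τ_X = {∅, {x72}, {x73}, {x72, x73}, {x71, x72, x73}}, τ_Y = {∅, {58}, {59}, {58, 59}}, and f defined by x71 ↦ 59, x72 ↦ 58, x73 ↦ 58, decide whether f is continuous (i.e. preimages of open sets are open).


f is NOT continuous.

Compute f^{-1}(U) for each U ∈ τ_Y:
  U = ∅: f^{-1}(U) = ∅ ∈ τ_X ✓.
  U = {58}: f^{-1}(U) = {x72, x73} ∈ τ_X ✓.
  U = {59}: f^{-1}(U) = {x71} ∉ τ_X ✗.
  U = {58, 59}: f^{-1}(U) = {x71, x72, x73} ∈ τ_X ✓.
Found U = {59} with f^{-1}(U) = {x71} not in τ_X. Therefore f is NOT continuous.


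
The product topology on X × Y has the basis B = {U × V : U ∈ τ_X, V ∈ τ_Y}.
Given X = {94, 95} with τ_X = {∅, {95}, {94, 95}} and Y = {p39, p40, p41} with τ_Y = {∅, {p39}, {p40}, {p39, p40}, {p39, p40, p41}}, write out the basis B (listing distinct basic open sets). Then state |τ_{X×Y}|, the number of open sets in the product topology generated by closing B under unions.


Basis B = {∅ × ∅, {95} × {p39}, {95} × {p40}, {94, 95} × {p39}, {94, 95} × {p40}, {95} × {p39, p40}, {95} × {p39, p40, p41}, {94, 95} × {p39, p40}, {94, 95} × {p39, p40, p41}}; |τ_{X×Y}| = 14.

Enumerate products U × V with U ∈ τ_X, V ∈ τ_Y (deduplicated):
  ∅ × ∅ = {} (∅)
  {95} × {p39} = {(95,p39)}
  {95} × {p40} = {(95,p40)}
  {94, 95} × {p39} = {(94,p39), (95,p39)}
  {94, 95} × {p40} = {(94,p40), (95,p40)}
  {95} × {p39, p40} = {(95,p39), (95,p40)}
  {95} × {p39, p40, p41} = {(95,p39), (95,p40), (95,p41)}
  {94, 95} × {p39, p40} = {(94,p39), (94,p40), (95,p39), (95,p40)}
  {94, 95} × {p39, p40, p41} = {(94,p39), (94,p40), (94,p41), (95,p39), (95,p40), (95,p41)}
These 9 distinct sets form the basis B.
Close under arbitrary unions to get τ_{X×Y}; counting gives |τ_{X×Y}| = 14.


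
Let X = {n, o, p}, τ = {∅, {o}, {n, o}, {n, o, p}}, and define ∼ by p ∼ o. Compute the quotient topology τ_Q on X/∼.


X/∼ = {[n], [o=p]}; |τ_Q| = 2.

Equivalence classes: [n], [o=p].
Quotient map π: X → X/∼ sends n ↦ [n], o ↦ [o=p], p ↦ [o=p].
For each subset V ⊆ X/∼, compute π^{-1}(V) ⊆ X and check whether π^{-1}(V) ∈ τ. V is open in τ_Q iff π^{-1}(V) ∈ τ.
  V = {}: π^{-1}(V) = ∅ ∈ τ ✓.
  V = {[n]}: π^{-1}(V) = {n} ∉ τ ✗.
  V = {[o=p]}: π^{-1}(V) = {o, p} ∉ τ ✗.
  V = {[n], [o=p]}: π^{-1}(V) = {n, o, p} ∈ τ ✓.
Open sets in the quotient: τ_Q = {{}, {[n], [o=p]}} (2 elements).


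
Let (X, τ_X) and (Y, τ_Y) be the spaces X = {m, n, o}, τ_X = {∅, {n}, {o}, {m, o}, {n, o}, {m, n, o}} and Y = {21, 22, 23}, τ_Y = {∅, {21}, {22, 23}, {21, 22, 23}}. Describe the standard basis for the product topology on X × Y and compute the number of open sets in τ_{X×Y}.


Basis B = {∅ × ∅, {n} × {21}, {o} × {21}, {m, o} × {21}, {n, o} × {21}, {n} × {22, 23}, {o} × {22, 23}, {m, n, o} × {21}, {n} × {21, 22, 23}, {o} × {21, 22, 23}, {m, o} × {22, 23}, {n, o} × {22, 23}, {m, o} × {21, 22, 23}, {m, n, o} × {22, 23}, {n, o} × {21, 22, 23}, {m, n, o} × {21, 22, 23}}; |τ_{X×Y}| = 36.

Enumerate products U × V with U ∈ τ_X, V ∈ τ_Y (deduplicated):
  ∅ × ∅ = {} (∅)
  {n} × {21} = {(n,21)}
  {o} × {21} = {(o,21)}
  {m, o} × {21} = {(m,21), (o,21)}
  {n, o} × {21} = {(n,21), (o,21)}
  {n} × {22, 23} = {(n,22), (n,23)}
  {o} × {22, 23} = {(o,22), (o,23)}
  {m, n, o} × {21} = {(m,21), (n,21), (o,21)}
  {n} × {21, 22, 23} = {(n,21), (n,22), (n,23)}
  {o} × {21, 22, 23} = {(o,21), (o,22), (o,23)}
  {m, o} × {22, 23} = {(m,22), (m,23), (o,22), (o,23)}
  {n, o} × {22, 23} = {(n,22), (n,23), (o,22), (o,23)}
  {m, o} × {21, 22, 23} = {(m,21), (m,22), (m,23), (o,21), (o,22), (o,23)}
  {m, n, o} × {22, 23} = {(m,22), (m,23), (n,22), (n,23), (o,22), (o,23)}
  {n, o} × {21, 22, 23} = {(n,21), (n,22), (n,23), (o,21), (o,22), (o,23)}
  {m, n, o} × {21, 22, 23} = {(m,21), (m,22), (m,23), (n,21), (n,22), (n,23), (o,21), (o,22), (o,23)}
These 16 distinct sets form the basis B.
Close under arbitrary unions to get τ_{X×Y}; counting gives |τ_{X×Y}| = 36.


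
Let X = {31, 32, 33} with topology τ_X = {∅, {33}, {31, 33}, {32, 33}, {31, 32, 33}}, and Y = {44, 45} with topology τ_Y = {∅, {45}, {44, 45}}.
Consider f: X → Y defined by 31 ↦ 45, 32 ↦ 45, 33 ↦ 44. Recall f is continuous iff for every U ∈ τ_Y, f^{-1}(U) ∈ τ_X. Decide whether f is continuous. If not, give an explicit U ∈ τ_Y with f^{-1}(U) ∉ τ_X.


f is NOT continuous.

Compute f^{-1}(U) for each U ∈ τ_Y:
  U = ∅: f^{-1}(U) = ∅ ∈ τ_X ✓.
  U = {45}: f^{-1}(U) = {31, 32} ∉ τ_X ✗.
  U = {44, 45}: f^{-1}(U) = {31, 32, 33} ∈ τ_X ✓.
Found U = {45} with f^{-1}(U) = {31, 32} not in τ_X. Therefore f is NOT continuous.


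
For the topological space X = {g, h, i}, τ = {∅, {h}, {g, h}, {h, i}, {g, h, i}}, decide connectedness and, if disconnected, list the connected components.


(X, τ) is connected.

Find clopen sets (U ∈ τ with X ∖ U ∈ τ):
  U = ∅, X ∖ U = {g, h, i} — both open, so U is clopen.
  U = {g, h, i}, X ∖ U = ∅ — both open, so U is clopen.
Only trivial clopens (∅ and X) exist, so (X, τ) is connected.
Compute connected components by grouping points that agree on all clopens:
  component: {g, h, i}


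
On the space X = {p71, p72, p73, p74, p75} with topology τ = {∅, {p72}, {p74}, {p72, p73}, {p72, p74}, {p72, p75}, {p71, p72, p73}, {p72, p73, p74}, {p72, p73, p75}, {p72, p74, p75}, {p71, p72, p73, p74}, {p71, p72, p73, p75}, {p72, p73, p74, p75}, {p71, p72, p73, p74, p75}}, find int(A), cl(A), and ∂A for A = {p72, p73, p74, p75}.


int(A) = {p72, p73, p74, p75}, cl(A) = {p71, p72, p73, p74, p75}, ∂A = {p71}.

Closed sets in (X, τ) are complements of opens:
  closed(X, τ) = {∅, {p71}, {p74}, {p75}, {p71, p73}, {p71, p74}, {p71, p75}, {p74, p75}, {p71, p73, p74}, {p71, p73, p75}, {p71, p74, p75}, {p71, p72, p73, p75}, {p71, p73, p74, p75}, {p71, p72, p73, p74, p75}}.
int(A) = ⋃ {U ∈ τ : U ⊆ A}. Opens contained in A: ∅, {p72}, {p74}, {p72, p73}, {p72, p74}, {p72, p75}, {p72, p73, p74}, {p72, p73, p75}, {p72, p74, p75}, {p72, p73, p74, p75}.
Taking the union of these: int(A) = {p72, p73, p74, p75}.
cl(A) = ⋂ {C closed : A ⊆ C}. Closed sets containing A: {p71, p72, p73, p74, p75}.
Intersecting these: cl(A) = {p71, p72, p73, p74, p75}.
∂A = cl(A) ∖ int(A) = {p71, p72, p73, p74, p75} ∖ {p72, p73, p74, p75} = {p71}.


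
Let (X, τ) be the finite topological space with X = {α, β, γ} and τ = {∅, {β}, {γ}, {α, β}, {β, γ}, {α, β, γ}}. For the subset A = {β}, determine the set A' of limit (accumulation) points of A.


A' = {α}

For each x ∈ X, list the open sets U ∈ τ with x ∈ U, then check whether U ∩ (A ∖ {x}) ≠ ∅ for every such U.
  x = α: opens ∋ x are {α, β}, {α, β, γ}; each meets A ∖ {α}, so x IS a limit point.
  x = β: open {β} ∋ x has {β} ∩ (A ∖ {β}) = ∅, so x is NOT a limit point.
  x = γ: open {γ} ∋ x has {γ} ∩ (A ∖ {γ}) = ∅, so x is NOT a limit point.
Collecting: A' = {α}.


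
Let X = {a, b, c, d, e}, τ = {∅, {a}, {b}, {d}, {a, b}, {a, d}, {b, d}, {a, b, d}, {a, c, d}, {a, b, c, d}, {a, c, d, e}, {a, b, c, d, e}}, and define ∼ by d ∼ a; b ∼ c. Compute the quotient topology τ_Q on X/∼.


X/∼ = {[a=d], [b=c], [e]}; |τ_Q| = 4.

Equivalence classes: [a=d], [b=c], [e].
Quotient map π: X → X/∼ sends a ↦ [a=d], b ↦ [b=c], c ↦ [b=c], d ↦ [a=d], e ↦ [e].
For each subset V ⊆ X/∼, compute π^{-1}(V) ⊆ X and check whether π^{-1}(V) ∈ τ. V is open in τ_Q iff π^{-1}(V) ∈ τ.
  V = {}: π^{-1}(V) = ∅ ∈ τ ✓.
  V = {[a=d]}: π^{-1}(V) = {a, d} ∈ τ ✓.
  V = {[b=c]}: π^{-1}(V) = {b, c} ∉ τ ✗.
  V = {[a=d], [b=c]}: π^{-1}(V) = {a, b, c, d} ∈ τ ✓.
  V = {[e]}: π^{-1}(V) = {e} ∉ τ ✗.
  V = {[a=d], [e]}: π^{-1}(V) = {a, d, e} ∉ τ ✗.
  V = {[b=c], [e]}: π^{-1}(V) = {b, c, e} ∉ τ ✗.
  V = {[a=d], [b=c], [e]}: π^{-1}(V) = {a, b, c, d, e} ∈ τ ✓.
Open sets in the quotient: τ_Q = {{}, {[a=d]}, {[a=d], [b=c]}, {[a=d], [b=c], [e]}} (4 elements).


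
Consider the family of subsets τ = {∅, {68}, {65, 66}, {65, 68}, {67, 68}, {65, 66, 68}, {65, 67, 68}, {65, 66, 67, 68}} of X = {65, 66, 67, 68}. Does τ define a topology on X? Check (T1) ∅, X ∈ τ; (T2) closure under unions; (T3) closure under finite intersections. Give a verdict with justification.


τ is NOT a topology on X.

Axiom (T1): ∅ ∈ τ? Yes; X ∈ τ? Yes.
Axiom (T2/T3): check pairwise unions and intersections of members of τ.
Counterexample for (T3): {65, 66} ∩ {65, 68} = {65} ∉ τ. Therefore τ is NOT a topology.


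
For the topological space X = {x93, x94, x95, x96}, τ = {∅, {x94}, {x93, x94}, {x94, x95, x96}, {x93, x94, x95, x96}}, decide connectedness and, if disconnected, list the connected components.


(X, τ) is connected.

Find clopen sets (U ∈ τ with X ∖ U ∈ τ):
  U = ∅, X ∖ U = {x93, x94, x95, x96} — both open, so U is clopen.
  U = {x93, x94, x95, x96}, X ∖ U = ∅ — both open, so U is clopen.
Only trivial clopens (∅ and X) exist, so (X, τ) is connected.
Compute connected components by grouping points that agree on all clopens:
  component: {x93, x94, x95, x96}


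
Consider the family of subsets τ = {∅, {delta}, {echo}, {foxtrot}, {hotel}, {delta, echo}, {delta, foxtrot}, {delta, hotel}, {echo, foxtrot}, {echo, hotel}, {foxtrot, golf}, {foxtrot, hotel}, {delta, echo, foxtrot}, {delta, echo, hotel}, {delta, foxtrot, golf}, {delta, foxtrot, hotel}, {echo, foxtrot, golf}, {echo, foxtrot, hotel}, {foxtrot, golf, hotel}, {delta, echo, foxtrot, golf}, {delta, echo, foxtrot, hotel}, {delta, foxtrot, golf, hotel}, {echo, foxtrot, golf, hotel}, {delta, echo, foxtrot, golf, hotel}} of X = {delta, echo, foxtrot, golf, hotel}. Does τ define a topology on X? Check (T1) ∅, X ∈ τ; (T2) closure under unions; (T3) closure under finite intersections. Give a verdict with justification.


τ IS a topology on X.

Axiom (T1): ∅ ∈ τ? Yes; X ∈ τ? Yes.
Axiom (T2/T3): check pairwise unions and intersections of members of τ.
All pairwise intersections and unions checked — each lies in τ. Therefore τ satisfies (T1), (T2), (T3): it IS a topology on X.


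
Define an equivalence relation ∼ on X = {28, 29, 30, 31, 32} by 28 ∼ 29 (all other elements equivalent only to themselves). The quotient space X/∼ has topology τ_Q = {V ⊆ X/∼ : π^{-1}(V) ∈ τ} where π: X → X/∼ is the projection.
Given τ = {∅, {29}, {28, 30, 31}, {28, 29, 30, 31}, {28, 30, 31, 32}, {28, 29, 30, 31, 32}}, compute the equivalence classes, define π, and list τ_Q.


X/∼ = {[28=29], [30], [31], [32]}; |τ_Q| = 3.

Equivalence classes: [28=29], [30], [31], [32].
Quotient map π: X → X/∼ sends 28 ↦ [28=29], 29 ↦ [28=29], 30 ↦ [30], 31 ↦ [31], 32 ↦ [32].
For each subset V ⊆ X/∼, compute π^{-1}(V) ⊆ X and check whether π^{-1}(V) ∈ τ. V is open in τ_Q iff π^{-1}(V) ∈ τ.
  V = {}: π^{-1}(V) = ∅ ∈ τ ✓.
  V = {[28=29]}: π^{-1}(V) = {28, 29} ∉ τ ✗.
  V = {[30]}: π^{-1}(V) = {30} ∉ τ ✗.
  V = {[28=29], [30]}: π^{-1}(V) = {28, 29, 30} ∉ τ ✗.
  V = {[31]}: π^{-1}(V) = {31} ∉ τ ✗.
  V = {[28=29], [31]}: π^{-1}(V) = {28, 29, 31} ∉ τ ✗.
  V = {[30], [31]}: π^{-1}(V) = {30, 31} ∉ τ ✗.
  V = {[28=29], [30], [31]}: π^{-1}(V) = {28, 29, 30, 31} ∈ τ ✓.
  V = {[32]}: π^{-1}(V) = {32} ∉ τ ✗.
  V = {[28=29], [32]}: π^{-1}(V) = {28, 29, 32} ∉ τ ✗.
  V = {[30], [32]}: π^{-1}(V) = {30, 32} ∉ τ ✗.
  V = {[28=29], [30], [32]}: π^{-1}(V) = {28, 29, 30, 32} ∉ τ ✗.
  V = {[31], [32]}: π^{-1}(V) = {31, 32} ∉ τ ✗.
  V = {[28=29], [31], [32]}: π^{-1}(V) = {28, 29, 31, 32} ∉ τ ✗.
  V = {[30], [31], [32]}: π^{-1}(V) = {30, 31, 32} ∉ τ ✗.
  V = {[28=29], [30], [31], [32]}: π^{-1}(V) = {28, 29, 30, 31, 32} ∈ τ ✓.
Open sets in the quotient: τ_Q = {{}, {[28=29], [30], [31]}, {[28=29], [30], [31], [32]}} (3 elements).
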